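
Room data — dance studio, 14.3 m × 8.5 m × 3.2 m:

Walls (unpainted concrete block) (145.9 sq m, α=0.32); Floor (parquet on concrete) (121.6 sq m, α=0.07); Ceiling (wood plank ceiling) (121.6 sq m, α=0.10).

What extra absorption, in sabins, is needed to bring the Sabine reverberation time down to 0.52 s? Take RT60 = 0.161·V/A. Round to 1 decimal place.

53.1 sabins

Equivalent absorption area: A₁ = 145.9×0.32 + 121.6×0.07 + 121.6×0.10 = 67.360 sq m.
For T = 0.52 s, need A₂ = 0.161·V/T = 0.161·388.96/0.52 = 120.428 sabins.
Additional absorption ΔA = 120.428 − 67.360 = 53.1 sabins.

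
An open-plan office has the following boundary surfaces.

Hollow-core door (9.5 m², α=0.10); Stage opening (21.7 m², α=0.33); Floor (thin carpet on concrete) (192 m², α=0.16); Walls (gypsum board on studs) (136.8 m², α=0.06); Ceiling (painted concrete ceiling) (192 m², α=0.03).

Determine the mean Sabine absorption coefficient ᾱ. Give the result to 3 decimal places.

0.096

Total surface area S = 552.0 m².
Σ(Sᵢαᵢ) = 9.5·0.10 + 21.7·0.33 + 192·0.16 + 136.8·0.06 + 192·0.03 = 52.799.
ᾱ = 52.799 / 552.0 = 0.096.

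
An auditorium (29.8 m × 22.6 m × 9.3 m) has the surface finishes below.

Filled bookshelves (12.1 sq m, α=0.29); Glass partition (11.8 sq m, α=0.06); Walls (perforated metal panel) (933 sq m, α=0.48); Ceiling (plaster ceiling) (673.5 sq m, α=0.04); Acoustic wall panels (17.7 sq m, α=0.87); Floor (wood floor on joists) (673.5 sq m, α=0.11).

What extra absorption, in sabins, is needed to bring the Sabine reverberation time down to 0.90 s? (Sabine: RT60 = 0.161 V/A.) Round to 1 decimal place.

552.0 sabins

Equivalent absorption area: A₁ = 12.1×0.29 + 11.8×0.06 + 933×0.48 + 673.5×0.04 + 17.7×0.87 + 673.5×0.11 = 568.481 sq m.
Target A₂ = 0.161·6263.364/0.90 = 1120.446 sabins (V = 6263.364 m³).
Shortfall: 1120.446 − 568.481 = 552.0 sabins.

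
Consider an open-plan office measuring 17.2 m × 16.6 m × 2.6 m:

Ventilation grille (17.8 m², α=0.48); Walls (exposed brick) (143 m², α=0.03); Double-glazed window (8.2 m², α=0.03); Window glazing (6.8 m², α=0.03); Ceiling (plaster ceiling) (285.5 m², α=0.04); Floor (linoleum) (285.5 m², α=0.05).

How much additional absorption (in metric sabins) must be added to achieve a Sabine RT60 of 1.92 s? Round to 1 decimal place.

Summing Sᵢαᵢ: 8.544 + 4.290 + 0.246 + 0.204 + 11.420 + 14.275 → A₁ = 38.979 sabins.
Target A₂ = 0.161·742.352/1.92 = 62.249 sabins (V = 742.352 m³).
Additional absorption ΔA = 62.249 − 38.979 = 23.3 sabins.

23.3 sabins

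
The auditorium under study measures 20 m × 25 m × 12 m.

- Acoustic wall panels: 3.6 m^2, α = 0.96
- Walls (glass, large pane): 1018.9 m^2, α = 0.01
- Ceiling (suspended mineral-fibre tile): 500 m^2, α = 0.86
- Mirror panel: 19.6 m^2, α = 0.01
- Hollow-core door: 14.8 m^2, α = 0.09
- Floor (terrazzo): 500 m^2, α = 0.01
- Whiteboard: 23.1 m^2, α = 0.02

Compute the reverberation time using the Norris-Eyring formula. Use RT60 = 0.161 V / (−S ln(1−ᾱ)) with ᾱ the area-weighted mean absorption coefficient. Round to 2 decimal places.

1.90 s

S = Σ Sᵢ = 2080.0 m^2.
Absorption A = 3.6×0.96 + 1018.9×0.01 + 500×0.86 + 19.6×0.01 + 14.8×0.09 + 500×0.01 + 23.1×0.02 = 450.635 sabins.
ᾱ = 450.635 / 2080.0 = 0.2167.
−S·ln(1−ᾱ) = −2080.0 × ln(1 − 0.2167) = 508.018.
V = 20 × 25 × 12 = 6000 m³.
RT60 = 0.161 × 6000 / 508.018 = 1.90 s.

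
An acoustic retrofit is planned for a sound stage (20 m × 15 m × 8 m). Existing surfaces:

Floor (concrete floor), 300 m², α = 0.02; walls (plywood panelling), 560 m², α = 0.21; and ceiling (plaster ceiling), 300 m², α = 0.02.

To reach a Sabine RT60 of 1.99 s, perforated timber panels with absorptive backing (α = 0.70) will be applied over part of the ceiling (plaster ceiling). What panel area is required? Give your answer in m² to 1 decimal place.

Summing Sᵢαᵢ: 6.000 + 117.600 + 6.000 → A₁ = 129.600 sabins.
V = 2400 m³. Target absorption A₂ = 0.161 × 2400 / 1.99 = 194.171 sabins.
Absorption to add: 194.171 − 129.600 = 64.571 sabins.
Each m² of panel replacing the ceiling (plaster ceiling) adds (0.70 − 0.02) = 0.68 sabins.
Area = ΔA/Δα = 64.571/0.68 = 95.0 m².

95.0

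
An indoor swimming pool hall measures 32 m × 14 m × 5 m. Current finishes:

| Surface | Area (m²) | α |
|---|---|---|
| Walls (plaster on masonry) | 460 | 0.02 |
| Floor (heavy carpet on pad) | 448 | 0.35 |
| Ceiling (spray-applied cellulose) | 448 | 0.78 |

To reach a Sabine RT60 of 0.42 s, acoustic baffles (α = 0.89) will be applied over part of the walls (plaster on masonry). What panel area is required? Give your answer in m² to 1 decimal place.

394.5

Summing Sᵢαᵢ: 9.200 + 156.800 + 349.440 → A₁ = 515.440 sabins.
Required A₂ = 0.161·2240/0.42 = 858.667 sabins.
ΔA needed = 858.667 − 515.440 = 343.227 sabins.
Each m² of panel replacing the walls (plaster on masonry) adds (0.89 − 0.02) = 0.87 sabins.
Panel area = 343.227 / 0.87 = 394.5 m².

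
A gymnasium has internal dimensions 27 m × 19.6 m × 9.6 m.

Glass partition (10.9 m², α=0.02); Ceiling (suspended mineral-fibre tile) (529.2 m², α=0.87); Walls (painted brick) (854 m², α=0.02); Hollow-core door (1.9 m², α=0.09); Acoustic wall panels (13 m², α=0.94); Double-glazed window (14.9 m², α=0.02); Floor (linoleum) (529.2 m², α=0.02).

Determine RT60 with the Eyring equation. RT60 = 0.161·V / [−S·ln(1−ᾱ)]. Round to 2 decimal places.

Total surface area S = 10.9 + 529.2 + 854 + 1.9 + 13 + 14.9 + 529.2 = 1953.1 m².
Absorption A = 10.9×0.02 + 529.2×0.87 + 854×0.02 + 1.9×0.09 + 13×0.94 + 14.9×0.02 + 529.2×0.02 = 500.975 sabins.
Mean coefficient ᾱ = A/S = 0.2565.
−S·ln(1−ᾱ) = −1953.1 × ln(1 − 0.2565) = 578.872.
V = 27 × 19.6 × 9.6 = 5080.32 m³.
T = 0.161·V/[−S·ln(1−ᾱ)] = 0.161·5080.32/578.872 = 1.41 s.

1.41 s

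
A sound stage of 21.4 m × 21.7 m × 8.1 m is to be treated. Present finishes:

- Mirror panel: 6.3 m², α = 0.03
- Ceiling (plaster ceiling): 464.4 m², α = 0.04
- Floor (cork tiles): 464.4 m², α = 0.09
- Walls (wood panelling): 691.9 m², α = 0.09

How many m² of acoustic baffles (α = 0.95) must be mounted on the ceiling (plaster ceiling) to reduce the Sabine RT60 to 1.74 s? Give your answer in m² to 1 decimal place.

247.5

A₁ = Σ Sᵢαᵢ = 6.3·0.03 + 464.4·0.04 + 464.4·0.09 + 691.9·0.09 = 122.832 sabins.
V = 3761.478 m³. Target absorption A₂ = 0.161 × 3761.478 / 1.74 = 348.045 sabins.
ΔA needed = 348.045 − 122.832 = 225.213 sabins.
Net gain per m²: Δα = 0.95 − 0.04 = 0.91.
Panel area = 225.213 / 0.91 = 247.5 m².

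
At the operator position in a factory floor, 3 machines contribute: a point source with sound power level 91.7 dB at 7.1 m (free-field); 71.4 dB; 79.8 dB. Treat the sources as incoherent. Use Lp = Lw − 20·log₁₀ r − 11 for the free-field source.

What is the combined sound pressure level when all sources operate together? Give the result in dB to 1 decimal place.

Source at 7.1 m: Lp = 91.7 − 20·log₁₀(7.1) − 11 = 63.7 dB.
Sum in the linear (power) domain: Σ 10^(Lᵢ/10) = 10^(63.7/10) + 10^(71.4/10) + 10^(79.8/10) = 1.116e+08.
Back to dB: 10·log₁₀ Σ = 80.5 dB.

80.5 dB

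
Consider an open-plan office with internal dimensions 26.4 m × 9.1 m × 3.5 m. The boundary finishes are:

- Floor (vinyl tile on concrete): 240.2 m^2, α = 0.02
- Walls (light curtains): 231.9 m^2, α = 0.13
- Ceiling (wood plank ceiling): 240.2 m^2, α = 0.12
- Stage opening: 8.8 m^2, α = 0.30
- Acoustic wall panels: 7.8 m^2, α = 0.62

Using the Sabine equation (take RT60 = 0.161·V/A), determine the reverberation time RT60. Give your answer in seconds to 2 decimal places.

1.90 s

Total absorption A = 240.2·0.02 + 231.9·0.13 + 240.2·0.12 + 8.8·0.30 + 7.8·0.62
  = 4.804 + 30.147 + 28.824 + 2.640 + 4.836 = 71.251 m^2 sabins.
V = 26.4·9.1·3.5 = 840.84 m³.
RT60 = 0.161 · V / A = 0.161 × 840.84 / 71.251 = 1.90 s.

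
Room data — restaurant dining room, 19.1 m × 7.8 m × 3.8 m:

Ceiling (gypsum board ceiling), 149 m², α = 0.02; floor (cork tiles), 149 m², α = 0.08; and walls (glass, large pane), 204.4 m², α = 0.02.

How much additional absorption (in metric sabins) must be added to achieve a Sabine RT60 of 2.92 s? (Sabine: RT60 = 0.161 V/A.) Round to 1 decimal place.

Equivalent absorption area: A₁ = 149·0.02 + 149·0.08 + 204.4·0.02 = 18.988 m².
V = 566.124 m³. Required absorption A₂ = 0.161 × 566.124 / 2.92 = 31.214 sabins.
ΔA = A₂ − A₁ = 31.214 − 18.988 = 12.2 sabins.

12.2 sabins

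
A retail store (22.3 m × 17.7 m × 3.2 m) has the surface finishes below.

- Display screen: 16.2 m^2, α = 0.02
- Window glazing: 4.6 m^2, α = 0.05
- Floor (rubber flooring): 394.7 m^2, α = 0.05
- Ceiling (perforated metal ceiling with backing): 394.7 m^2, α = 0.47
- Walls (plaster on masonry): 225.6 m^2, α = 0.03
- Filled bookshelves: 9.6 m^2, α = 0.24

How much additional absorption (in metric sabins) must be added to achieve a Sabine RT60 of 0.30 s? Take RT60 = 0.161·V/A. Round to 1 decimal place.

Summing Sᵢαᵢ: 0.324 + 0.230 + 19.735 + 185.509 + 6.768 + 2.304 → A₁ = 214.870 sabins.
V = 1263.072 m³. Required absorption A₂ = 0.161 × 1263.072 / 0.30 = 677.849 sabins.
Additional absorption ΔA = 677.849 − 214.870 = 463.0 sabins.

463.0 sabins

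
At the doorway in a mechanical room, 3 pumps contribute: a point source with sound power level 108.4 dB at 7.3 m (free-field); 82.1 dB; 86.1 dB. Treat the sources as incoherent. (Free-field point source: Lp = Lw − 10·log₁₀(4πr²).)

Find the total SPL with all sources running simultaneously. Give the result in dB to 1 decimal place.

88.3 dB

Source at 7.3 m: Lp = 108.4 − 10·log₁₀(4π·7.3²) = 108.4 − 10·log₁₀(669.662) = 80.1 dB.
Sum in the linear (power) domain: Σ 10^(Lᵢ/10) = 10^(80.1/10) + 10^(82.1/10) + 10^(86.1/10) = 6.719e+08.
L_total = 10·log₁₀(6.719e+08) = 88.3 dB.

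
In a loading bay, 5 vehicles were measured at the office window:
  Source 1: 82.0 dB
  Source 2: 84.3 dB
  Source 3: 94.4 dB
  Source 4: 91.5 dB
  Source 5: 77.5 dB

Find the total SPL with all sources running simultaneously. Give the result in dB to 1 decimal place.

96.7 dB

Σ 10^(Lᵢ/10) = 4.651e+09.
Back to dB: 10·log₁₀ Σ = 96.7 dB.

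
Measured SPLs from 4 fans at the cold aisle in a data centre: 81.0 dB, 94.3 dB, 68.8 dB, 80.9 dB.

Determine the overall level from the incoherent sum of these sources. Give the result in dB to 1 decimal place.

Sum in the linear (power) domain: Σ 10^(Lᵢ/10) = 10^(81.0/10) + 10^(94.3/10) + 10^(68.8/10) + 10^(80.9/10) = 2.948e+09.
Combined level = 10 log₁₀(2.948e+09) = 94.7 dB.

94.7 dB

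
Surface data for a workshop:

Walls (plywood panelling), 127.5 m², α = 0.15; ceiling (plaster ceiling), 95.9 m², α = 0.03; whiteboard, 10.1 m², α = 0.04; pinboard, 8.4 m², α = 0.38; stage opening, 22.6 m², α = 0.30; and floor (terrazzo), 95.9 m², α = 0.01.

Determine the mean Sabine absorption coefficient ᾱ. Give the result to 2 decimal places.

S = Σ Sᵢ = 127.5 + 95.9 + 10.1 + 8.4 + 22.6 + 95.9 = 360.4 m².
Weighted sum Σ Sα = 33.337.
ᾱ = 33.337 / 360.4 = 0.09.

0.09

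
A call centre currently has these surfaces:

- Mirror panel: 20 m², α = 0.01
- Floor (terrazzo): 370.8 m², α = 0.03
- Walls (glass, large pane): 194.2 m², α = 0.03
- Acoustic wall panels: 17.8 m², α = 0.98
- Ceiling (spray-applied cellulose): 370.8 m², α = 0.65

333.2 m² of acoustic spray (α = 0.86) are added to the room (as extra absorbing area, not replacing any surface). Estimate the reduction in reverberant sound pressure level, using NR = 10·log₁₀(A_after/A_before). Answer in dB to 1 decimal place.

3.1 dB

A_before = Σ Sᵢαᵢ = 20×0.01 + 370.8×0.03 + 194.2×0.03 + 17.8×0.98 + 370.8×0.65 = 275.614 sabins.
Added absorption = 333.2 × 0.86 = 286.552 sabins.
New total A_after = 562.166 sabins.
Reduction = 10 log₁₀(A_after/A_before) = 10 log₁₀(2.0397) = 3.1 dB.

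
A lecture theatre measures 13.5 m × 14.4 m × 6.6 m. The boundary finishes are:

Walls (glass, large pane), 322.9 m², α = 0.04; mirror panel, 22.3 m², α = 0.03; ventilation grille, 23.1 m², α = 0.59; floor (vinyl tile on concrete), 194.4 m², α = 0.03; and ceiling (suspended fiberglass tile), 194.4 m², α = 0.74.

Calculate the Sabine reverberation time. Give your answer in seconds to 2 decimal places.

A = Σ Sᵢαᵢ = 322.9*0.04 + 22.3*0.03 + 23.1*0.59 + 194.4*0.03 + 194.4*0.74 = 176.902 sabins.
Volume V = 13.5 × 14.4 × 6.6 = 1283.04 m³.
Sabine: RT60 = 0.161 × 1283.04 / 176.902 = 1.17 s.

1.17 s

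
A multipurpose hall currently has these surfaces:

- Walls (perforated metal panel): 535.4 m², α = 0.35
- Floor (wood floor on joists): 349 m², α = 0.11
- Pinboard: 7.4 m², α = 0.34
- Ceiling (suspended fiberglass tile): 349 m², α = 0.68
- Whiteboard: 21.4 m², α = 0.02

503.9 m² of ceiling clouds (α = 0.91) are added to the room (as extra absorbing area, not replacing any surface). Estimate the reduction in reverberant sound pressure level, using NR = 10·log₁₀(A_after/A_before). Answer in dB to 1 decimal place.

3.0 dB

Summing Sᵢαᵢ: 187.390 + 38.390 + 2.516 + 237.320 + 0.428 → A_before = 466.044 sabins.
Added absorption = 503.9 × 0.91 = 458.549 sabins.
A_after = 466.044 + 458.549 = 924.593 sabins.
Reduction = 10 log₁₀(A_after/A_before) = 10 log₁₀(1.9839) = 3.0 dB.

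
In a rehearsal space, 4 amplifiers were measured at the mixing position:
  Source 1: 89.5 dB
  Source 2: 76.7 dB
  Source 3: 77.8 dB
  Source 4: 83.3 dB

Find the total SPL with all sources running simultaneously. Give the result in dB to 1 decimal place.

Σ 10^(Lᵢ/10) = 1.212e+09.
Combined level = 10 log₁₀(1.212e+09) = 90.8 dB.

90.8 dB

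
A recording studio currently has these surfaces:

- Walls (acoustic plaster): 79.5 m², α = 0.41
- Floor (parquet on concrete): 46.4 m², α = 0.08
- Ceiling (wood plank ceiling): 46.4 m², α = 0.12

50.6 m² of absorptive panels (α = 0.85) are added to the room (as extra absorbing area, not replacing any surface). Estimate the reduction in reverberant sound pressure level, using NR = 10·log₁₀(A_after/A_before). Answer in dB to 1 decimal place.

Total absorption A_before = 79.5*0.41 + 46.4*0.08 + 46.4*0.12
  = 32.595 + 3.712 + 5.568 = 41.875 m² sabins.
Added absorption = 50.6 × 0.85 = 43.010 sabins.
New total A_after = 84.885 sabins.
NR = 10·log₁₀(84.885/41.875) = 3.1 dB.

3.1 dB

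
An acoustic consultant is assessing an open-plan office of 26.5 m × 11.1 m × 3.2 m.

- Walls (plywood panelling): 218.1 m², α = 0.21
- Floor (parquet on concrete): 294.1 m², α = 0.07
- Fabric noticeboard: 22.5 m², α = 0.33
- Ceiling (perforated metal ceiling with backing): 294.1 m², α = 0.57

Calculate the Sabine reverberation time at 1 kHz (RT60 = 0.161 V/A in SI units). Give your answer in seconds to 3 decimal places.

A = Σ Sᵢαᵢ = 218.1×0.21 + 294.1×0.07 + 22.5×0.33 + 294.1×0.57 = 241.450 sabins.
V = 26.5·11.1·3.2 = 941.28 m³.
Sabine: RT60 = 0.161 × 941.28 / 241.450 = 0.628 s.

0.628 s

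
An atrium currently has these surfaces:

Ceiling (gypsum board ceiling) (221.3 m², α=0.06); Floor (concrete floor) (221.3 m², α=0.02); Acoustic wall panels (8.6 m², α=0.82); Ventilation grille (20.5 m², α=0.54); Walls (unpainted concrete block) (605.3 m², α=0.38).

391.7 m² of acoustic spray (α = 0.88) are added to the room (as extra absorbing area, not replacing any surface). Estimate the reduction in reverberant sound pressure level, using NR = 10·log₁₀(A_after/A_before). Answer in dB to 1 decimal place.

3.6 dB

Summing Sᵢαᵢ: 13.278 + 4.426 + 7.052 + 11.070 + 230.014 → A_before = 265.840 sabins.
Treatment contributes 391.7·0.88 = 344.696 sabins.
A_after = 265.840 + 344.696 = 610.536 sabins.
NR = 10·log₁₀(610.536/265.840) = 3.6 dB.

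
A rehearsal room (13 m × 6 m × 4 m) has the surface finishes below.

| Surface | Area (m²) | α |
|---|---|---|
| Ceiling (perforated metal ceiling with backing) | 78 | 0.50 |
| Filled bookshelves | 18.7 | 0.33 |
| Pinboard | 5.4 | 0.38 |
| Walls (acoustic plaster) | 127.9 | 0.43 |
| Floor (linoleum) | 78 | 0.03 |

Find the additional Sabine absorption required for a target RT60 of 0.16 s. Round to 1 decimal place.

209.4 sabins

Total absorption A₁ = 78*0.50 + 18.7*0.33 + 5.4*0.38 + 127.9*0.43 + 78*0.03
  = 39.000 + 6.171 + 2.052 + 54.997 + 2.340 = 104.560 m² sabins.
V = 312 m³. Required absorption A₂ = 0.161 × 312 / 0.16 = 313.950 sabins.
Shortfall: 313.950 − 104.560 = 209.4 sabins.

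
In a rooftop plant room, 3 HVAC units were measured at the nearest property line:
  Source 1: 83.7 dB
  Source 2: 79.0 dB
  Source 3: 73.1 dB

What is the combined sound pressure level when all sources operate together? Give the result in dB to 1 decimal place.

85.2 dB

Sum in the linear (power) domain: Σ 10^(Lᵢ/10) = 10^(83.7/10) + 10^(79.0/10) + 10^(73.1/10) = 3.343e+08.
L_total = 10·log₁₀(3.343e+08) = 85.2 dB.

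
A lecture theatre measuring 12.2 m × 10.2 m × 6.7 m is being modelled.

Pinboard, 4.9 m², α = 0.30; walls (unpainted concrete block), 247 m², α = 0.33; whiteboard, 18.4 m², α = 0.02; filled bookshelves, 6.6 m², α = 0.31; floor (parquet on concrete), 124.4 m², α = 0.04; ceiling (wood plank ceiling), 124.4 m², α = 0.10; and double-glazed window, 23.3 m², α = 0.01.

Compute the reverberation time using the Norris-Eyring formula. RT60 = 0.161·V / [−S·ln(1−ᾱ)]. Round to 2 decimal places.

1.18 s

S = Σ Sᵢ = 549.0 m².
Σ(Sᵢαᵢ) = 4.9×0.30 + 247×0.33 + 18.4×0.02 + 6.6×0.31 + 124.4×0.04 + 124.4×0.10 + 23.3×0.01 = 103.043.
Mean coefficient ᾱ = A/S = 0.1877.
−S·ln(1−ᾱ) = −549.0 × ln(1 − 0.1877) = 114.129.
V = 12.2 × 10.2 × 6.7 = 833.748 m³.
RT60 = 0.161 × 833.748 / 114.129 = 1.18 s.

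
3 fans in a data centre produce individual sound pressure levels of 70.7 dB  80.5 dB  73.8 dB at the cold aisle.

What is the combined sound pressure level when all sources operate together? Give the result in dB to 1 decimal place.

Converting to relative power and adding: 10^(70.7/10) + 10^(80.5/10) + 10^(73.8/10) = 1.479e+08.
L_total = 10·log₁₀(1.479e+08) = 81.7 dB.

81.7 dB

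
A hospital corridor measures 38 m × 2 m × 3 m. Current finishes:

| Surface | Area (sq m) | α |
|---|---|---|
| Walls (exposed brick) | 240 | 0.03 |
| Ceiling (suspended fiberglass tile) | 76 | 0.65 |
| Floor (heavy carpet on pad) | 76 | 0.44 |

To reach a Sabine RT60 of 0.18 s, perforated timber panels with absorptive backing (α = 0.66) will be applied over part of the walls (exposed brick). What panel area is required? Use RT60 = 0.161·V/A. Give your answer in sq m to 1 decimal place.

A₁ = Σ Sᵢαᵢ = 240×0.03 + 76×0.65 + 76×0.44 = 90.040 sabins.
Required A₂ = 0.161·228/0.18 = 203.933 sabins.
ΔA needed = 203.933 − 90.040 = 113.893 sabins.
Each sq m of panel replacing the walls (exposed brick) adds (0.66 − 0.03) = 0.63 sabins.
Panel area = 113.893 / 0.63 = 180.8 sq m.

180.8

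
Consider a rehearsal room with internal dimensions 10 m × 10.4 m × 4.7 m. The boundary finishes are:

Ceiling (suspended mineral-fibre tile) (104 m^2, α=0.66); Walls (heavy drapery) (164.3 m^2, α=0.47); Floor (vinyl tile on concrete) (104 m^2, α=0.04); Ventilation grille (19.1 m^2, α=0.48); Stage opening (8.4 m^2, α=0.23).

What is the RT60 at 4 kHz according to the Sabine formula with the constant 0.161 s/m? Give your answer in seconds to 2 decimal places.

A = Σ Sᵢαᵢ = 104·0.66 + 164.3·0.47 + 104·0.04 + 19.1·0.48 + 8.4·0.23 = 161.121 sabins.
V = 10·10.4·4.7 = 488.8 m³.
RT60 = 0.161 · V / A = 0.161 × 488.8 / 161.121 = 0.49 s.

0.49 s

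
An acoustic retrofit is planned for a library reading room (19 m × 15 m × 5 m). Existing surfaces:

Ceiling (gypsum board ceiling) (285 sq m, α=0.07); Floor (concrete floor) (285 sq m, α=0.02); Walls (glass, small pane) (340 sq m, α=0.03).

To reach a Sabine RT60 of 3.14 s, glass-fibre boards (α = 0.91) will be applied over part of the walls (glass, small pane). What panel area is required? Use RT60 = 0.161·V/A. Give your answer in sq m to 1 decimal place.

Equivalent absorption area: A₁ = 285·0.07 + 285·0.02 + 340·0.03 = 35.850 sq m.
V = 1425 m³. Target absorption A₂ = 0.161 × 1425 / 3.14 = 73.065 sabins.
Absorption to add: 73.065 − 35.850 = 37.215 sabins.
Each sq m of panel replacing the walls (glass, small pane) adds (0.91 − 0.03) = 0.88 sabins.
Panel area = 37.215 / 0.88 = 42.3 sq m.

42.3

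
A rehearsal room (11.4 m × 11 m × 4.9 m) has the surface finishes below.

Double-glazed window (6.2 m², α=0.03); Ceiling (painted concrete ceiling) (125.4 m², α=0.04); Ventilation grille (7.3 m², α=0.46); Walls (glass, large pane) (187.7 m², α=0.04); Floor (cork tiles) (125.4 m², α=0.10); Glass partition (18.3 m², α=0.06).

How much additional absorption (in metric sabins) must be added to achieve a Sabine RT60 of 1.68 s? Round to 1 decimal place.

29.2 sabins

A₁ = Σ Sᵢαᵢ = 6.2·0.03 + 125.4·0.04 + 7.3·0.46 + 187.7·0.04 + 125.4·0.10 + 18.3·0.06 = 29.706 sabins.
V = 614.46 m³. Required absorption A₂ = 0.161 × 614.46 / 1.68 = 58.886 sabins.
Additional absorption ΔA = 58.886 − 29.706 = 29.2 sabins.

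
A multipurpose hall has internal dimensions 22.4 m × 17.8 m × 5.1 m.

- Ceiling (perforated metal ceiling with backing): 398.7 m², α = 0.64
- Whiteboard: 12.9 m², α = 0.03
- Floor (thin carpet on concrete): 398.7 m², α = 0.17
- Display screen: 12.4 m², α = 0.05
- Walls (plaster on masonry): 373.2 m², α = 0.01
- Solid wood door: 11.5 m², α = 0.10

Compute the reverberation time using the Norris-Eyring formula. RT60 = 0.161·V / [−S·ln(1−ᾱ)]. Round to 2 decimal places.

Total surface area S = 398.7 + 12.9 + 398.7 + 12.4 + 373.2 + 11.5 = 1207.4 m².
Σ(Sᵢαᵢ) = 398.7×0.64 + 12.9×0.03 + 398.7×0.17 + 12.4×0.05 + 373.2×0.01 + 11.5×0.10 = 328.836.
ᾱ = 328.836 / 1207.4 = 0.2724.
Eyring denominator: −S ln(1−ᾱ) = 383.958.
V = 22.4 × 17.8 × 5.1 = 2033.472 m³.
RT60 = 0.161 × 2033.472 / 383.958 = 0.85 s.

0.85 s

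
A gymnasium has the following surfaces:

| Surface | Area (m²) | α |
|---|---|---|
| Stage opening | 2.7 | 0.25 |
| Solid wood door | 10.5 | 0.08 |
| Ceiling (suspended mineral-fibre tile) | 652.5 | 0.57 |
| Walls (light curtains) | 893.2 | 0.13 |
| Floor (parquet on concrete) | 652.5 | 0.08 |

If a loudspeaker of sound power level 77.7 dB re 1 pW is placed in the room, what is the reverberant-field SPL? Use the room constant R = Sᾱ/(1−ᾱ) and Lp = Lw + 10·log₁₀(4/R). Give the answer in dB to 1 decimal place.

55.2 dB

A = 541.756 sabins; S = 2211.4 m².
ᾱ = 0.2450, so room constant R = A/(1−ᾱ) = 717.558 m².
Lp = Lw + 10 log₁₀(4/R) = 77.7 -22.54 = 55.2 dB.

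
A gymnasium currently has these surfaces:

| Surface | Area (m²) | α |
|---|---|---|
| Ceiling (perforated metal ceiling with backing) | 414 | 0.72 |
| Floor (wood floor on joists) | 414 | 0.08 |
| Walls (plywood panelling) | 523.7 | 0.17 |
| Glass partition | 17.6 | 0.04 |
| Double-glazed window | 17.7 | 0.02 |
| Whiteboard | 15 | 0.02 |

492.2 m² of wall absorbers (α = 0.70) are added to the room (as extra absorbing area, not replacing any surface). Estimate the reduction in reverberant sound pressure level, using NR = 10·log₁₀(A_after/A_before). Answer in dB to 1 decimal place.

2.6 dB

Equivalent absorption area: A_before = 414*0.72 + 414*0.08 + 523.7*0.17 + 17.6*0.04 + 17.7*0.02 + 15*0.02 = 421.587 m².
Added absorption = 492.2 × 0.70 = 344.540 sabins.
A_after = 421.587 + 344.540 = 766.127 sabins.
Reduction = 10 log₁₀(A_after/A_before) = 10 log₁₀(1.8172) = 2.6 dB.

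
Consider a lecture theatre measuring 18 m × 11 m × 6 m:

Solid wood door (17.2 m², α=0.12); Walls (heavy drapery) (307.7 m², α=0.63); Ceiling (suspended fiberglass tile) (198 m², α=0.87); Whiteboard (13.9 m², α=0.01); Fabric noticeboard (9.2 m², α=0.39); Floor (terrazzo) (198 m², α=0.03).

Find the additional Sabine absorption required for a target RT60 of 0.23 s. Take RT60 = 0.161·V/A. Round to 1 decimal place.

453.8 sabins

A₁ = Σ Sᵢαᵢ = 17.2×0.12 + 307.7×0.63 + 198×0.87 + 13.9×0.01 + 9.2×0.39 + 198×0.03 = 377.842 sabins.
V = 1188 m³. Required absorption A₂ = 0.161 × 1188 / 0.23 = 831.600 sabins.
Shortfall: 831.600 − 377.842 = 453.8 sabins.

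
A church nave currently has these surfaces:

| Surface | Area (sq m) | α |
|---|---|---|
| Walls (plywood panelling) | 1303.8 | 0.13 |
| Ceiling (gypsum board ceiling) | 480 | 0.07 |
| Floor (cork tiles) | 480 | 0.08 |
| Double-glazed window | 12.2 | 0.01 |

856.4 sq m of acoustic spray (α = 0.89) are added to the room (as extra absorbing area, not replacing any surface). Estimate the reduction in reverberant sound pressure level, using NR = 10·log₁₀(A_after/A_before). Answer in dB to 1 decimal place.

6.2 dB

A_before = Σ Sᵢαᵢ = 1303.8×0.13 + 480×0.07 + 480×0.08 + 12.2×0.01 = 241.616 sabins.
Treatment contributes 856.4·0.89 = 762.196 sabins.
New total A_after = 1003.812 sabins.
Reduction = 10 log₁₀(A_after/A_before) = 10 log₁₀(4.1546) = 6.2 dB.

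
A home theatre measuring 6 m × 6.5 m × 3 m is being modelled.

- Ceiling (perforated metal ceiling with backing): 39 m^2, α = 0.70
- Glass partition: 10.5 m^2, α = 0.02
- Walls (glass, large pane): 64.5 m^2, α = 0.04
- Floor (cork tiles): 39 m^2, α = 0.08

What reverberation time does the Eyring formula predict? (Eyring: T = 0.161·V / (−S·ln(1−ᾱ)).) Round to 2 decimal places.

0.50 sec

Total surface area S = 39 + 10.5 + 64.5 + 39 = 153.0 m^2.
Σ(Sᵢαᵢ) = 39×0.70 + 10.5×0.02 + 64.5×0.04 + 39×0.08 = 33.210.
ᾱ = 33.210 / 153.0 = 0.2171.
−S·ln(1−ᾱ) = −153.0 × ln(1 − 0.2171) = 37.447.
V = 6 × 6.5 × 3 = 117 m³.
T = 0.161·V/[−S·ln(1−ᾱ)] = 0.161·117/37.447 = 0.50 s.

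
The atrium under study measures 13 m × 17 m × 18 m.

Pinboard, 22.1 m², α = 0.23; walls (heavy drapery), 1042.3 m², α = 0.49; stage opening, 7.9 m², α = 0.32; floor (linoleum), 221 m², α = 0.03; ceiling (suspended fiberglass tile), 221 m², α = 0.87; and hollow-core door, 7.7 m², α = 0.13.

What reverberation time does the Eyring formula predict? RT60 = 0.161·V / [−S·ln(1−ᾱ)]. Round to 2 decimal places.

Total surface area S = 22.1 + 1042.3 + 7.9 + 221 + 221 + 7.7 = 1522.0 m².
Σ(Sᵢαᵢ) = 22.1·0.23 + 1042.3·0.49 + 7.9·0.32 + 221·0.03 + 221·0.87 + 7.7·0.13 = 718.239.
ᾱ = 718.239 / 1522.0 = 0.4719.
Eyring denominator: −S ln(1−ᾱ) = 971.751.
V = 13 × 17 × 18 = 3978 m³.
T = 0.161·V/[−S·ln(1−ᾱ)] = 0.161·3978/971.751 = 0.66 s.

0.66 s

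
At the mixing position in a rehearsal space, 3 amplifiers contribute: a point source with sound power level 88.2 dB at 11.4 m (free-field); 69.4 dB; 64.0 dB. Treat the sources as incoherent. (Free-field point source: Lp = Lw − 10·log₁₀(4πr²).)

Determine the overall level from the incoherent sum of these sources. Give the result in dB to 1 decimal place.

Source at 11.4 m: Lp = 88.2 − 10·log₁₀(4π·11.4²) = 88.2 − 10·log₁₀(1633.126) = 56.1 dB.
Converting to relative power and adding: 10^(56.1/10) + 10^(69.4/10) + 10^(64.0/10) = 1.163e+07.
L_total = 10·log₁₀(1.163e+07) = 70.7 dB.

70.7 dB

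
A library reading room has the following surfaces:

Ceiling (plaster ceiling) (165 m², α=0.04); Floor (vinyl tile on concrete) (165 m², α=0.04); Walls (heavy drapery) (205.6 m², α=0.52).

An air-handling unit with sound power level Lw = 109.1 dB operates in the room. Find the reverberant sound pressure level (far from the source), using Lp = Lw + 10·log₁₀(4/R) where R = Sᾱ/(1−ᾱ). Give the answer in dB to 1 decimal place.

93.2 dB

A = 120.112 sabins; S = 535.6 m².
ᾱ = 120.112/535.6 = 0.2243; R = Sᾱ/(1−ᾱ) = 120.112/(1−0.2243) = 154.843 m².
Lp = Lw + 10 log₁₀(4/R) = 109.1 -15.88 = 93.2 dB.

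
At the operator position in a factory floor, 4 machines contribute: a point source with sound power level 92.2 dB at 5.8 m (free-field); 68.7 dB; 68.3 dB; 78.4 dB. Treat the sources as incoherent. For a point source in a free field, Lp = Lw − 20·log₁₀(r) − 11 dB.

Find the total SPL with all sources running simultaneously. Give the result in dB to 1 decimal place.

79.4 dB

Source at 5.8 m: Lp = 92.2 − 20·log₁₀(5.8) − 11 = 65.9 dB.
Converting to relative power and adding: 10^(65.9/10) + 10^(68.7/10) + 10^(68.3/10) + 10^(78.4/10) = 8.725e+07.
Combined level = 10 log₁₀(8.725e+07) = 79.4 dB.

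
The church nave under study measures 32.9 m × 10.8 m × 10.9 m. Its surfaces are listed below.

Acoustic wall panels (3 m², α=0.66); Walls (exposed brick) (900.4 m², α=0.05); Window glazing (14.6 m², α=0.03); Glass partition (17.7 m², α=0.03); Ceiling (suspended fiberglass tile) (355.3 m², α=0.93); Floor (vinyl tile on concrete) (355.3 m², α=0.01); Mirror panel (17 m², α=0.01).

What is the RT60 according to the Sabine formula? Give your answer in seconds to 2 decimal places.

1.63 s

Equivalent absorption area: A = 3·0.66 + 900.4·0.05 + 14.6·0.03 + 17.7·0.03 + 355.3·0.93 + 355.3·0.01 + 17·0.01 = 382.121 m².
V = 32.9·10.8·10.9 = 3872.988 m³.
Sabine: RT60 = 0.161 × 3872.988 / 382.121 = 1.63 s.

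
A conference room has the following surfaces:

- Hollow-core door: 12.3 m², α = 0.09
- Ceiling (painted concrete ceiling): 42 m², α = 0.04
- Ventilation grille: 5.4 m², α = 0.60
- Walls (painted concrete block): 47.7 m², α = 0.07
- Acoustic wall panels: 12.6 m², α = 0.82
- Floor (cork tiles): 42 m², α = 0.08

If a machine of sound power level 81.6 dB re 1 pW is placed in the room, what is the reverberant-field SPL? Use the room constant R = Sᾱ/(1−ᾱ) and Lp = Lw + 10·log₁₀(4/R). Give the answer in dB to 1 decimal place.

Σ(Sᵢαᵢ) = 12.3×0.09 + 42×0.04 + 5.4×0.60 + 47.7×0.07 + 12.6×0.82 + 42×0.08 = 23.058; total area S = 162.0 m².
ᾱ = 23.058/162.0 = 0.1423; R = Sᾱ/(1−ᾱ) = 23.058/(1−0.1423) = 26.884 m².
Lp = 81.6 + 10·log₁₀(4/26.884) = 81.6 + (-8.27) = 73.3 dB.

73.3 dB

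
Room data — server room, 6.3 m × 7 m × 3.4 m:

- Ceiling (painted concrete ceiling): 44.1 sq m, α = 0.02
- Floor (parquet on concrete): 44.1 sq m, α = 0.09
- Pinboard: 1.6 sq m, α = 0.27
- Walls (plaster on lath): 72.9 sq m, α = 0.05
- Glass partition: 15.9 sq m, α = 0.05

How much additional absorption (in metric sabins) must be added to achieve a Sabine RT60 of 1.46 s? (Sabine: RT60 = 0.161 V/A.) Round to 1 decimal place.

6.8 sabins

Total absorption A₁ = 44.1×0.02 + 44.1×0.09 + 1.6×0.27 + 72.9×0.05 + 15.9×0.05
  = 0.882 + 3.969 + 0.432 + 3.645 + 0.795 = 9.723 sq m sabins.
V = 149.94 m³. Required absorption A₂ = 0.161 × 149.94 / 1.46 = 16.534 sabins.
Shortfall: 16.534 − 9.723 = 6.8 sabins.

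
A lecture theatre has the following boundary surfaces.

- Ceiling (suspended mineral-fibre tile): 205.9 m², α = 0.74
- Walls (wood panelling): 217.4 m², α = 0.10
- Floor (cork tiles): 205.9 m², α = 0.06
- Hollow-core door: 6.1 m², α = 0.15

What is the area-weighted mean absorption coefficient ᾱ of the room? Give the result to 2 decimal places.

S = Σ Sᵢ = 205.9 + 217.4 + 205.9 + 6.1 = 635.3 m².
Weighted sum Σ Sα = 187.375.
ᾱ = 187.375 / 635.3 = 0.29.

0.29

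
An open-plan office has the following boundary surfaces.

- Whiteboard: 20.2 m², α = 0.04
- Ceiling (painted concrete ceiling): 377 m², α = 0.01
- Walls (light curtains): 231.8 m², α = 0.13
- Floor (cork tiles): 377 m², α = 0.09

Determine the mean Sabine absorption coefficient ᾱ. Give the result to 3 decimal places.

S = Σ Sᵢ = 20.2 + 377 + 231.8 + 377 = 1006.0 m².
Weighted sum Σ Sα = 68.642.
ᾱ = 68.642 / 1006.0 = 0.068.

0.068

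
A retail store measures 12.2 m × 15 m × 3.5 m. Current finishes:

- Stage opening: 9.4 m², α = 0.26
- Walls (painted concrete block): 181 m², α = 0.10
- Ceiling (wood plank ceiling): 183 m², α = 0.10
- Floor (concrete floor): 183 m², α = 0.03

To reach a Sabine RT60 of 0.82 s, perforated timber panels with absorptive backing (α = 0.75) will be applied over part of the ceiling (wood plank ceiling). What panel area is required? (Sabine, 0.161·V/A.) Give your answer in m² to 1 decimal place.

Summing Sᵢαᵢ: 2.444 + 18.100 + 18.300 + 5.490 → A₁ = 44.334 sabins.
V = 640.5 m³. Target absorption A₂ = 0.161 × 640.5 / 0.82 = 125.757 sabins.
Absorption to add: 125.757 − 44.334 = 81.423 sabins.
Each m² of panel replacing the ceiling (wood plank ceiling) adds (0.75 − 0.10) = 0.65 sabins.
Panel area = 81.423 / 0.65 = 125.3 m².

125.3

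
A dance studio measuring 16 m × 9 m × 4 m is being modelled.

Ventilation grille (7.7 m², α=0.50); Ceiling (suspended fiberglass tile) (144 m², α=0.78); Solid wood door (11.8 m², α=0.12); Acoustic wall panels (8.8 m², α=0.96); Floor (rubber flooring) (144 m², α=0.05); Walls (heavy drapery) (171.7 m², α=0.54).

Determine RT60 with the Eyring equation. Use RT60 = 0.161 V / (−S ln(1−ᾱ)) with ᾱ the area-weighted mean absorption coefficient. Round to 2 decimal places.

0.31 sec

Total surface area S = 7.7 + 144 + 11.8 + 8.8 + 144 + 171.7 = 488.0 m².
Σ(Sᵢαᵢ) = 7.7×0.50 + 144×0.78 + 11.8×0.12 + 8.8×0.96 + 144×0.05 + 171.7×0.54 = 225.952.
ᾱ = 225.952 / 488.0 = 0.4630.
−S·ln(1−ᾱ) = −488.0 × ln(1 − 0.4630) = 303.418.
V = 16 × 9 × 4 = 576 m³.
T = 0.161·V/[−S·ln(1−ᾱ)] = 0.161·576/303.418 = 0.31 s.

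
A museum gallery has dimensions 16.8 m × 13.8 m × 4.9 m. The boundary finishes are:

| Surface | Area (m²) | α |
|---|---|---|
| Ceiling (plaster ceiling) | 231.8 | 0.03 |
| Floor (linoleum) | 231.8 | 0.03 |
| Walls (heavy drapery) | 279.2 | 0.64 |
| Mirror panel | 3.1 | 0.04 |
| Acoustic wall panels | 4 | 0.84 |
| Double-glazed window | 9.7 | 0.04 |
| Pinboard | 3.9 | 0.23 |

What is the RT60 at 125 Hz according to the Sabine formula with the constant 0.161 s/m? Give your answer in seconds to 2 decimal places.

Equivalent absorption area: A = 231.8*0.03 + 231.8*0.03 + 279.2*0.64 + 3.1*0.04 + 4*0.84 + 9.7*0.04 + 3.9*0.23 = 197.365 m².
Volume V = 16.8 × 13.8 × 4.9 = 1136.016 m³.
Sabine: RT60 = 0.161 × 1136.016 / 197.365 = 0.93 s.

0.93 s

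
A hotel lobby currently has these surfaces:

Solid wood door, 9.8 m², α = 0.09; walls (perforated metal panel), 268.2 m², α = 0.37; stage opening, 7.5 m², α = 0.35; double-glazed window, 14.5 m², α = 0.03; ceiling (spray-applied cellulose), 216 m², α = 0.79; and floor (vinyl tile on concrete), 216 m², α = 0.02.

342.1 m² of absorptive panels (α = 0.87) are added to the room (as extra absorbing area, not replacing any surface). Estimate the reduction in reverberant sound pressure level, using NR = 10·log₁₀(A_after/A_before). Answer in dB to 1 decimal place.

A_before = Σ Sᵢαᵢ = 9.8×0.09 + 268.2×0.37 + 7.5×0.35 + 14.5×0.03 + 216×0.79 + 216×0.02 = 278.136 sabins.
Added absorption = 342.1 × 0.87 = 297.627 sabins.
A_after = 278.136 + 297.627 = 575.763 sabins.
NR = 10·log₁₀(575.763/278.136) = 3.2 dB.

3.2 dB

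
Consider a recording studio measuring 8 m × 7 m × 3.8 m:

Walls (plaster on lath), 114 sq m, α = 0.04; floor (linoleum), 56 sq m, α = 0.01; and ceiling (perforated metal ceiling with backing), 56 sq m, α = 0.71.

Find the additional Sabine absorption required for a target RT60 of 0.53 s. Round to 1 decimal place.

19.8 sabins

Total absorption A₁ = 114·0.04 + 56·0.01 + 56·0.71
  = 4.560 + 0.560 + 39.760 = 44.880 sq m sabins.
For T = 0.53 s, need A₂ = 0.161·V/T = 0.161·212.8/0.53 = 64.643 sabins.
Shortfall: 64.643 − 44.880 = 19.8 sabins.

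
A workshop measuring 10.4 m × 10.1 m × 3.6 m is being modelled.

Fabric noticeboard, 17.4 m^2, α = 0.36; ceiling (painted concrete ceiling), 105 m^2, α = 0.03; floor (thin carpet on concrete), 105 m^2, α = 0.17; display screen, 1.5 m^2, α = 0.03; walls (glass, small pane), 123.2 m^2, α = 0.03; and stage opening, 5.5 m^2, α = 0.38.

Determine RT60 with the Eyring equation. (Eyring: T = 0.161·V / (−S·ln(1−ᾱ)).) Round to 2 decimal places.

S = Σ Sᵢ = 357.6 m^2.
Σ(Sᵢαᵢ) = 17.4×0.36 + 105×0.03 + 105×0.17 + 1.5×0.03 + 123.2×0.03 + 5.5×0.38 = 33.095.
Mean coefficient ᾱ = A/S = 0.0925.
Eyring denominator: −S ln(1−ᾱ) = 34.709.
V = 10.4 × 10.1 × 3.6 = 378.144 m³.
RT60 = 0.161 × 378.144 / 34.709 = 1.75 s.

1.75 s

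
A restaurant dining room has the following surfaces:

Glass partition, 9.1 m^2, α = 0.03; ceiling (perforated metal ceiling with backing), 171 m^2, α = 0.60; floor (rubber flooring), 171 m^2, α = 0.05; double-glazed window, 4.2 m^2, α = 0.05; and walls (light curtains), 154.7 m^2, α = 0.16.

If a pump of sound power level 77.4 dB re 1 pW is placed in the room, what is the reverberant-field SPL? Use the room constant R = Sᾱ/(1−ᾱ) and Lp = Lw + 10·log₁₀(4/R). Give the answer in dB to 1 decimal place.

60.7 dB

Σ(Sᵢαᵢ) = 9.1×0.03 + 171×0.60 + 171×0.05 + 4.2×0.05 + 154.7×0.16 = 136.385; total area S = 510.0 m^2.
ᾱ = 136.385/510.0 = 0.2674; R = Sᾱ/(1−ᾱ) = 136.385/(1−0.2674) = 186.166 m^2.
Lp = Lw + 10 log₁₀(4/R) = 77.4 -16.68 = 60.7 dB.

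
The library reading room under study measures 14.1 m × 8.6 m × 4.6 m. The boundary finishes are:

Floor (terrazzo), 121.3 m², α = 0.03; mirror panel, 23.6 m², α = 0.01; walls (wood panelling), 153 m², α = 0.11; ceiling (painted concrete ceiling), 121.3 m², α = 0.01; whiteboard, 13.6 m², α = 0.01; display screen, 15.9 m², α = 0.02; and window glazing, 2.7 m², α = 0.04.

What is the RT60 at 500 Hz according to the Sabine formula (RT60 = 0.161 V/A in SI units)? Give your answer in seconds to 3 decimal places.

3.995 seconds

Total absorption A = 121.3·0.03 + 23.6·0.01 + 153·0.11 + 121.3·0.01 + 13.6·0.01 + 15.9·0.02 + 2.7·0.04
  = 3.639 + 0.236 + 16.830 + 1.213 + 0.136 + 0.318 + 0.108 = 22.480 m² sabins.
Room volume: 557.796 m³.
T = 0.161 V/A = 0.161·557.796/22.480 = 3.995 s.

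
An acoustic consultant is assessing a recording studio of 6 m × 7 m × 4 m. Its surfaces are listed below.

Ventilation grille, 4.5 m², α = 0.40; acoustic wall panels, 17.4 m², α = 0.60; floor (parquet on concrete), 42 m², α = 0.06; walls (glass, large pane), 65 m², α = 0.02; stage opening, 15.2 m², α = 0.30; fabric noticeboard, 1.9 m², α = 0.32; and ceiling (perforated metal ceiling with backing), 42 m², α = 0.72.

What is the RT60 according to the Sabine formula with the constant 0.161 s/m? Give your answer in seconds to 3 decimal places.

0.526 s

A = Σ Sᵢαᵢ = 4.5*0.40 + 17.4*0.60 + 42*0.06 + 65*0.02 + 15.2*0.30 + 1.9*0.32 + 42*0.72 = 51.468 sabins.
Room volume: 168 m³.
T = 0.161 V/A = 0.161·168/51.468 = 0.526 s.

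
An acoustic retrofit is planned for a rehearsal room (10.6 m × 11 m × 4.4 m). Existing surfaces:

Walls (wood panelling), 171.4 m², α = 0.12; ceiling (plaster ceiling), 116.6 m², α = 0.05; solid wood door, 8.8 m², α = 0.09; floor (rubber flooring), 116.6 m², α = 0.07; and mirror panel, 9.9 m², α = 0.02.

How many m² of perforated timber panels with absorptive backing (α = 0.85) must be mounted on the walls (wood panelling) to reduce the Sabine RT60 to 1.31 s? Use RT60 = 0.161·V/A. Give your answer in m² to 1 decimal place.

37.7

Summing Sᵢαᵢ: 20.568 + 5.830 + 0.792 + 8.162 + 0.198 → A₁ = 35.550 sabins.
V = 513.04 m³. Target absorption A₂ = 0.161 × 513.04 / 1.31 = 63.053 sabins.
ΔA needed = 63.053 − 35.550 = 27.503 sabins.
Each m² of panel replacing the walls (wood panelling) adds (0.85 − 0.12) = 0.73 sabins.
Panel area = 27.503 / 0.73 = 37.7 m².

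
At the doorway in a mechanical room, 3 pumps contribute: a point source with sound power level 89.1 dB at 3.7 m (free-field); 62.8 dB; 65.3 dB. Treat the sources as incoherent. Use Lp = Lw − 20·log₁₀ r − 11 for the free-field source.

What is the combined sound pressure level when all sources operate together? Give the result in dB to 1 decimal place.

Source at 3.7 m: Lp = 89.1 − 20·log₁₀(3.7) − 11 = 66.7 dB.
Converting to relative power and adding: 10^(66.7/10) + 10^(62.8/10) + 10^(65.3/10) = 9.971e+06.
Back to dB: 10·log₁₀ Σ = 70.0 dB.

70.0 dB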